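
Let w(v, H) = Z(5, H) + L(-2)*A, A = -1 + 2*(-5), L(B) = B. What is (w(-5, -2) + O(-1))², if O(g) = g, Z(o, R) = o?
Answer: 676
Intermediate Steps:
A = -11 (A = -1 - 10 = -11)
w(v, H) = 27 (w(v, H) = 5 - 2*(-11) = 5 + 22 = 27)
(w(-5, -2) + O(-1))² = (27 - 1)² = 26² = 676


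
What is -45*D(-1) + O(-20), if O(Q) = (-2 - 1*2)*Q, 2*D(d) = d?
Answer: 205/2 ≈ 102.50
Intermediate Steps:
D(d) = d/2
O(Q) = -4*Q (O(Q) = (-2 - 2)*Q = -4*Q)
-45*D(-1) + O(-20) = -45*(-1)/2 - 4*(-20) = -45*(-½) + 80 = 45/2 + 80 = 205/2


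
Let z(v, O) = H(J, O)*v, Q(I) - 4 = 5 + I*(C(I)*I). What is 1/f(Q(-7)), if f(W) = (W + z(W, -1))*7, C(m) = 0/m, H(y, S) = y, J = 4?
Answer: 1/315 ≈ 0.0031746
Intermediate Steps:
C(m) = 0
Q(I) = 9 (Q(I) = 4 + (5 + I*(0*I)) = 4 + (5 + I*0) = 4 + (5 + 0) = 4 + 5 = 9)
z(v, O) = 4*v
f(W) = 35*W (f(W) = (W + 4*W)*7 = (5*W)*7 = 35*W)
1/f(Q(-7)) = 1/(35*9) = 1/315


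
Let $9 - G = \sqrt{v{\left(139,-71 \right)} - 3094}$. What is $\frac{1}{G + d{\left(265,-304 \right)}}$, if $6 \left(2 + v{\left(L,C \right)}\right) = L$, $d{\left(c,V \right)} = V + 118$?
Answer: $- \frac{1062}{206411} + \frac{i \sqrt{110622}}{206411} \approx -0.0051451 + 0.0016113 i$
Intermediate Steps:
$d{\left(c,V \right)} = 118 + V$
$v{\left(L,C \right)} = -2 + \frac{L}{6}$
$G = 9 - \frac{i \sqrt{110622}}{6}$ ($G = 9 - \sqrt{\left(-2 + \frac{1}{6} \cdot 139\right) - 3094} = 9 - \sqrt{\left(-2 + \frac{139}{6}\right) - 3094} = 9 - \sqrt{\frac{127}{6} - 3094} = 9 - \sqrt{- \frac{18437}{6}} = 9 - \frac{i \sqrt{110622}}{6} \approx 9.0 - 55.433 i$)
$\frac{1}{G + d{\left(265,-304 \right)}} = \frac{1}{\left(9 - \frac{i \sqrt{110622}}{6}\right) + \left(118 - 304\right)} = \frac{1}{\left(9 - \frac{i \sqrt{110622}}{6}\right) - 186} = \frac{1}{-177 - \frac{i \sqrt{110622}}{6}}$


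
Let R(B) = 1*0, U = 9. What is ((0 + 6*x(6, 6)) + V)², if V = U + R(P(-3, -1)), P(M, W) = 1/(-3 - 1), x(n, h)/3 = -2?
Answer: 729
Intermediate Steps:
x(n, h) = -6 (x(n, h) = 3*(-2) = -6)
P(M, W) = -¼ (P(M, W) = 1/(-4) = -¼)
R(B) = 0
V = 9 (V = 9 + 0 = 9)
((0 + 6*x(6, 6)) + V)² = ((0 + 6*(-6)) + 9)² = ((0 - 36) + 9)² = (-36 + 9)² = (-27)² = 729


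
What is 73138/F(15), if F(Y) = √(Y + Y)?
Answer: 36569*√30/15 ≈ 13353.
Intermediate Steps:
F(Y) = √2*√Y (F(Y) = √(2*Y) = √2*√Y)
73138/F(15) = 73138/((√2*√15)) = 73138/(√30) = 73138*(√30/30) = 36569*√30/15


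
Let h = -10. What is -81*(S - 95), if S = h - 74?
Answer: 14499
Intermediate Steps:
S = -84 (S = -10 - 74 = -84)
-81*(S - 95) = -81*(-84 - 95) = -81*(-179) = 14499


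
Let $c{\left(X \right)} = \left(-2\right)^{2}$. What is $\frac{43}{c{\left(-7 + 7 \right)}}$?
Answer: $\frac{43}{4} \approx 10.75$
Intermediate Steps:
$c{\left(X \right)} = 4$
$\frac{43}{c{\left(-7 + 7 \right)}} = \frac{43}{4}$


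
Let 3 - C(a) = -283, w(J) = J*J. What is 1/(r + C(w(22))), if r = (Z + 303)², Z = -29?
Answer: 1/75362 ≈ 1.3269e-5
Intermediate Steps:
w(J) = J²
C(a) = 286 (C(a) = 3 - 1*(-283) = 3 + 283 = 286)
r = 75076 (r = (-29 + 303)² = 274² = 75076)
1/(r + C(w(22))) = 1/(75076 + 286) = 1/75362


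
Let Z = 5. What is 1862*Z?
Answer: 9310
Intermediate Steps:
1862*Z = 1862*5 = 9310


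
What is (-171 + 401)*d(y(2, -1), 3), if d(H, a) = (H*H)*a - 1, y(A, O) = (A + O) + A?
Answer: 5980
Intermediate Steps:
y(A, O) = O + 2*A
d(H, a) = -1 + a*H² (d(H, a) = H²*a - 1 = a*H² - 1 = -1 + a*H²)
(-171 + 401)*d(y(2, -1), 3) = (-171 + 401)*(-1 + 3*(-1 + 2*2)²) = 230*(-1 + 3*(-1 + 4)²) = 230*(-1 + 3*3²) = 230*(-1 + 3*9) = 230*(-1 + 27) = 230*26 = 5980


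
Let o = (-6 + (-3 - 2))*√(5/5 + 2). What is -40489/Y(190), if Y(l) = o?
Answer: 40489*√3/33 ≈ 2125.1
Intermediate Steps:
o = -11*√3 (o = (-6 - 5)*√(5*(⅕) + 2) = -11*√(1 + 2) = -11*√3 ≈ -19.053)
Y(l) = -11*√3
-40489/Y(190) = -40489*(-√3/33) = -(-40489)*√3/33 = 40489*√3/33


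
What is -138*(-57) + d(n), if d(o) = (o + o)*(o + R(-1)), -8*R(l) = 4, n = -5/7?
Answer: 385519/49 ≈ 7867.7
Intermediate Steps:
n = -5/7 (n = -5*1/7 = -5/7 ≈ -0.71429)
R(l) = -1/2 (R(l) = -1/8*4 = -1/2)
d(o) = 2*o*(-1/2 + o) (d(o) = (o + o)*(o - 1/2) = (2*o)*(-1/2 + o) = 2*o*(-1/2 + o))
-138*(-57) + d(n) = -138*(-57) - 5*(-1 + 2*(-5/7))/7 = 7866 - 5*(-1 - 10/7)/7 = 7866 - 5/7*(-17/7) = 7866 + 85/49 = 385519/49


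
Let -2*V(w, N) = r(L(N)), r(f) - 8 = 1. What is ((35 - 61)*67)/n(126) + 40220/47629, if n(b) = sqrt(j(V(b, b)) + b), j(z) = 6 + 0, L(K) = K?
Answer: 40220/47629 - 871*sqrt(33)/33 ≈ -150.78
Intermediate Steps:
r(f) = 9 (r(f) = 8 + 1 = 9)
V(w, N) = -9/2 (V(w, N) = -1/2*9 = -9/2)
j(z) = 6
n(b) = sqrt(6 + b)
((35 - 61)*67)/n(126) + 40220/47629 = ((35 - 61)*67)/(sqrt(6 + 126)) + 40220/47629 = (-26*67)/(sqrt(132)) + 40220*(1/47629) = -1742*sqrt(33)/66 + 40220/47629 = -871*sqrt(33)/33 + 40220/47629 = 40220/47629 - 871*sqrt(33)/33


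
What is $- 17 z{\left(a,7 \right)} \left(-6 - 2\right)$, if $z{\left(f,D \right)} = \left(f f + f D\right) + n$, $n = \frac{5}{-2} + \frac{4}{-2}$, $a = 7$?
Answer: $12716$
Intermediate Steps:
$n = - \frac{9}{2}$ ($n = 5 \left(- \frac{1}{2}\right) + 4 \left(- \frac{1}{2}\right) = - \frac{5}{2} - 2 = - \frac{9}{2} \approx -4.5$)
$z{\left(f,D \right)} = - \frac{9}{2} + f^{2} + D f$ ($z{\left(f,D \right)} = \left(f f + f D\right) - \frac{9}{2} = \left(f^{2} + D f\right) - \frac{9}{2} = - \frac{9}{2} + f^{2} + D f$)
$- 17 z{\left(a,7 \right)} \left(-6 - 2\right) = - 17 \left(- \frac{9}{2} + 7^{2} + 7 \cdot 7\right) \left(-6 - 2\right) = - 17 \left(- \frac{9}{2} + 49 + 49\right) \left(-8\right) = \left(-17\right) \frac{187}{2} \left(-8\right) = \left(- \frac{3179}{2}\right) \left(-8\right) = 12716$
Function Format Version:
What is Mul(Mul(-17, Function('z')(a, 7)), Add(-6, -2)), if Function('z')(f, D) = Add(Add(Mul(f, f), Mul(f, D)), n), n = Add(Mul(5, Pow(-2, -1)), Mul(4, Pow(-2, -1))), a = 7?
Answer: 12716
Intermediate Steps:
n = Rational(-9, 2) (n = Add(Mul(5, Rational(-1, 2)), Mul(4, Rational(-1, 2))) = Add(Rational(-5, 2), -2) = Rational(-9, 2) ≈ -4.5000)
Function('z')(f, D) = Add(Rational(-9, 2), Pow(f, 2), Mul(D, f)) (Function('z')(f, D) = Add(Add(Mul(f, f), Mul(f, D)), Rational(-9, 2)) = Add(Add(Pow(f, 2), Mul(D, f)), Rational(-9, 2)) = Add(Rational(-9, 2), Pow(f, 2), Mul(D, f)))
Mul(Mul(-17, Function('z')(a, 7)), Add(-6, -2)) = Mul(Mul(-17, Add(Rational(-9, 2), Pow(7, 2), Mul(7, 7))), Add(-6, -2)) = Mul(Mul(-17, Add(Rational(-9, 2), 49, 49)), -8) = Mul(Mul(-17, Rational(187, 2)), -8) = Mul(Rational(-3179, 2), -8) = 12716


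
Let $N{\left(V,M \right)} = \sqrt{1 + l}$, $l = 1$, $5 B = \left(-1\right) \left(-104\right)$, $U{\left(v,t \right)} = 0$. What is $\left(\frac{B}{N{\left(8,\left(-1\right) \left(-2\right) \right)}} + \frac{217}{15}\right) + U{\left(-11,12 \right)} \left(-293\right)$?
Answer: $\frac{217}{15} + \frac{52 \sqrt{2}}{5} \approx 29.174$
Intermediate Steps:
$B = \frac{104}{5}$ ($B = \frac{\left(-1\right) \left(-104\right)}{5} = \frac{1}{5} \cdot 104 = \frac{104}{5} \approx 20.8$)
$N{\left(V,M \right)} = \sqrt{2}$ ($N{\left(V,M \right)} = \sqrt{1 + 1} = \sqrt{2}$)
$\left(\frac{B}{N{\left(8,\left(-1\right) \left(-2\right) \right)}} + \frac{217}{15}\right) + U{\left(-11,12 \right)} \left(-293\right) = \left(\frac{104}{5 \sqrt{2}} + \frac{217}{15}\right) + 0 \left(-293\right) = \left(\frac{104 \frac{\sqrt{2}}{2}}{5} + 217 \cdot \frac{1}{15}\right) + 0 = \left(\frac{52 \sqrt{2}}{5} + \frac{217}{15}\right) + 0 = \left(\frac{217}{15} + \frac{52 \sqrt{2}}{5}\right) + 0 = \frac{217}{15} + \frac{52 \sqrt{2}}{5}$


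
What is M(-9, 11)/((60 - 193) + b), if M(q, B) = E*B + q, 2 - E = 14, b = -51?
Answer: 141/184 ≈ 0.76630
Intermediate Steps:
E = -12 (E = 2 - 1*14 = 2 - 14 = -12)
M(q, B) = q - 12*B (M(q, B) = -12*B + q = q - 12*B)
M(-9, 11)/((60 - 193) + b) = (-9 - 12*11)/((60 - 193) - 51) = (-9 - 132)/(-133 - 51) = -141/(-184) = -141*(-1/184) = 141/184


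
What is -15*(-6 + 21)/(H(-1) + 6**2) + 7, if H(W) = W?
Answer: 4/7 ≈ 0.57143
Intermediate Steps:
-15*(-6 + 21)/(H(-1) + 6**2) + 7 = -15*(-6 + 21)/(-1 + 6**2) + 7 = -225/(-1 + 36) + 7 = -225/35 + 7 = -15*3/7 + 7 = -45/7 + 7 = 4/7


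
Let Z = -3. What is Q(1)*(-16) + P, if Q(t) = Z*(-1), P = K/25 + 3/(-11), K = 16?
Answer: -13099/275 ≈ -47.633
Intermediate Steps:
P = 101/275 (P = 16/25 + 3/(-11) = 16*(1/25) + 3*(-1/11) = 16/25 - 3/11 = 101/275 ≈ 0.36727)
Q(t) = 3 (Q(t) = -3*(-1) = 3)
Q(1)*(-16) + P = 3*(-16) + 101/275 = -48 + 101/275 = -13099/275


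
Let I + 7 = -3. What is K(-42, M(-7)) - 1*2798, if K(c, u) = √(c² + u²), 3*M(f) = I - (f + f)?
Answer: -2798 + 2*√3973/3 ≈ -2756.0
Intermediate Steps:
I = -10 (I = -7 - 3 = -10)
M(f) = -10/3 - 2*f/3 (M(f) = (-10 - (f + f))/3 = (-10 - 2*f)/3 = -10/3 - 2*f/3)
K(-42, M(-7)) - 1*2798 = √((-42)² + (-10/3 - ⅔*(-7))²) - 1*2798 = √(1764 + (-10/3 + 14/3)²) - 2798 = √(1764 + (4/3)²) - 2798 = √(1764 + 16/9) - 2798 = √(15892/9) - 2798 = 2*√3973/3 - 2798 = -2798 + 2*√3973/3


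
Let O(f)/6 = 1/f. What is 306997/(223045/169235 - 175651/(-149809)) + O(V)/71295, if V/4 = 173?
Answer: 290906522579671278397/2359928676835905 ≈ 1.2327e+5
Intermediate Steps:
V = 692 (V = 4*173 = 692)
O(f) = 6/f
306997/(223045/169235 - 175651/(-149809)) + O(V)/71295 = 306997/(223045/169235 - 175651/(-149809)) + (6/692)/71295 = 306997/(223045*(1/169235) - 175651*(-1/149809)) + (6*(1/692))*(1/71295) = 306997/(44609/33847 + 175651/149809) + (3/346)*(1/71295) = 306997/(1148008098/460962293) + 1/8222690 = 306997*(460962293/1148008098) + 1/8222690 = 141514041064121/1148008098 + 1/8222690 = 290906522579671278397/2359928676835905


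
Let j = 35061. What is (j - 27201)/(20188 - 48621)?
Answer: -7860/28433 ≈ -0.27644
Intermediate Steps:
(j - 27201)/(20188 - 48621) = (35061 - 27201)/(20188 - 48621) = 7860/(-28433) = 7860*(-1/28433) = -7860/28433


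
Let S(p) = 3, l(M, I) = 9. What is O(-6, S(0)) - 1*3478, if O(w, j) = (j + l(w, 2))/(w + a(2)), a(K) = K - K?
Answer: -3480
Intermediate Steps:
a(K) = 0
O(w, j) = (9 + j)/w (O(w, j) = (j + 9)/(w + 0) = (9 + j)/w)
O(-6, S(0)) - 1*3478 = (9 + 3)/(-6) - 1*3478 = -⅙*12 - 3478 = -2 - 3478 = -3480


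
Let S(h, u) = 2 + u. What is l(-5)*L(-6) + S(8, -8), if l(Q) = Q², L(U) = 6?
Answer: 144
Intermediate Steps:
l(-5)*L(-6) + S(8, -8) = (-5)²*6 + (2 - 8) = 25*6 - 6 = 150 - 6 = 144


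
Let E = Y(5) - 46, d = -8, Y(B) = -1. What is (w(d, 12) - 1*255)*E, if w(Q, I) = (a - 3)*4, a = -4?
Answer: 13301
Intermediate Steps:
w(Q, I) = -28 (w(Q, I) = (-4 - 3)*4 = -7*4 = -28)
E = -47 (E = -1 - 46 = -47)
(w(d, 12) - 1*255)*E = (-28 - 1*255)*(-47) = (-28 - 255)*(-47) = -283*(-47) = 13301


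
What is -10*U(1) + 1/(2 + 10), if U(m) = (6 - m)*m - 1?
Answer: -479/12 ≈ -39.917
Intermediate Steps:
U(m) = -1 + m*(6 - m) (U(m) = m*(6 - m) - 1 = -1 + m*(6 - m))
-10*U(1) + 1/(2 + 10) = -10*(-1 - 1*1² + 6*1) + 1/(2 + 10) = -10*(-1 - 1*1 + 6) + 1/12 = -10*(-1 - 1 + 6) + 1/12 = -10*4 + 1/12 = -40 + 1/12 = -479/12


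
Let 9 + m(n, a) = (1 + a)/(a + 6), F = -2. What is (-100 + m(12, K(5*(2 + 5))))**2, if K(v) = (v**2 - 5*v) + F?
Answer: 12958862569/1110916 ≈ 11665.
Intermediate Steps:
K(v) = -2 + v**2 - 5*v (K(v) = (v**2 - 5*v) - 2 = -2 + v**2 - 5*v)
m(n, a) = -9 + (1 + a)/(6 + a) (m(n, a) = -9 + (1 + a)/(a + 6) = -9 + (1 + a)/(6 + a))
(-100 + m(12, K(5*(2 + 5))))**2 = (-100 + (-53 - 8*(-2 + (5*(2 + 5))**2 - 25*(2 + 5)))/(6 + (-2 + (5*(2 + 5))**2 - 25*(2 + 5))))**2 = (-100 + (-53 - 8*(-2 + (5*7)**2 - 25*7))/(6 + (-2 + (5*7)**2 - 25*7)))**2 = (-100 + (-53 - 8*(-2 + 35**2 - 5*35))/(6 + (-2 + 35**2 - 5*35)))**2 = (-100 + (-53 - 8*(-2 + 1225 - 175))/(6 + (-2 + 1225 - 175)))**2 = (-100 + (-53 - 8*1048)/(6 + 1048))**2 = (-100 + (-53 - 8384)/1054)**2 = (-100 + (1/1054)*(-8437))**2 = (-100 - 8437/1054)**2 = (-113837/1054)**2 = 12958862569/1110916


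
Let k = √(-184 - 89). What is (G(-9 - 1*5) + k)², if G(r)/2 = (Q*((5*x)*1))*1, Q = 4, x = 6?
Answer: (240 + I*√273)² ≈ 57327.0 + 7930.9*I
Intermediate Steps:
G(r) = 240 (G(r) = 2*((4*((5*6)*1))*1) = 2*((4*(30*1))*1) = 2*((4*30)*1) = 2*(120*1) = 2*120 = 240)
k = I*√273 (k = √(-273) = I*√273 ≈ 16.523*I)
(G(-9 - 1*5) + k)² = (240 + I*√273)²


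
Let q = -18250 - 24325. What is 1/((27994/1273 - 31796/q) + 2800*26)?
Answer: 54197975/3946844900858 ≈ 1.3732e-5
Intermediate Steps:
q = -42575
1/((27994/1273 - 31796/q) + 2800*26) = 1/((27994/1273 - 31796/(-42575)) + 2800*26) = 1/((27994*(1/1273) - 31796*(-1/42575)) + 72800) = 1/((27994/1273 + 31796/42575) + 72800) = 1/(1232320858/54197975 + 72800) = 1/(3946844900858/54197975) = 54197975/3946844900858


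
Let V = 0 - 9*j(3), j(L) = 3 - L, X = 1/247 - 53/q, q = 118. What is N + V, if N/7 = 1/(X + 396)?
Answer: 204022/11528843 ≈ 0.017697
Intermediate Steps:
X = -12973/29146 (X = 1/247 - 53/118 = -12973/29146 ≈ -0.44510)
V = 0 (V = 0 - 9*(3 - 1*3) = 0 - 9*(3 - 3) = 0 - 9*0 = 0 + 0 = 0)
N = 204022/11528843 (N = 7/(-12973/29146 + 396) = 7/(11528843/29146) = 7*(29146/11528843) = 204022/11528843 ≈ 0.017697)
N + V = 204022/11528843 + 0 = 204022/11528843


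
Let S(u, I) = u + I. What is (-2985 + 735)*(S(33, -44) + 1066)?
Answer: -2373750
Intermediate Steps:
S(u, I) = I + u
(-2985 + 735)*(S(33, -44) + 1066) = (-2985 + 735)*((-44 + 33) + 1066) = -2250*(-11 + 1066) = -2250*1055 = -2373750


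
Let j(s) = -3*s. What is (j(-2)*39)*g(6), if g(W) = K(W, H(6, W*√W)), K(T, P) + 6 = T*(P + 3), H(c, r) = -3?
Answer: -1404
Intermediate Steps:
K(T, P) = -6 + T*(3 + P) (K(T, P) = -6 + T*(P + 3) = -6 + T*(3 + P))
g(W) = -6 (g(W) = -6 + 3*W - 3*W = -6)
(j(-2)*39)*g(6) = (-3*(-2)*39)*(-6) = (6*39)*(-6) = 234*(-6) = -1404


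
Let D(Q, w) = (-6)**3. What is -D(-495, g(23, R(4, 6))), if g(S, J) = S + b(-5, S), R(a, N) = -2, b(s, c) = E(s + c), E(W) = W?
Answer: 216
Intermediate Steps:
b(s, c) = c + s (b(s, c) = s + c = c + s)
g(S, J) = -5 + 2*S (g(S, J) = S + (S - 5) = S + (-5 + S) = -5 + 2*S)
D(Q, w) = -216
-D(-495, g(23, R(4, 6))) = -1*(-216) = 216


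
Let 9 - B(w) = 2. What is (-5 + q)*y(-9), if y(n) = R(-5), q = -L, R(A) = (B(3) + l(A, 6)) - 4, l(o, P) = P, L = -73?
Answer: 612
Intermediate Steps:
B(w) = 7 (B(w) = 9 - 1*2 = 9 - 2 = 7)
R(A) = 9 (R(A) = (7 + 6) - 4 = 13 - 4 = 9)
q = 73 (q = -1*(-73) = 73)
y(n) = 9
(-5 + q)*y(-9) = (-5 + 73)*9 = 68*9 = 612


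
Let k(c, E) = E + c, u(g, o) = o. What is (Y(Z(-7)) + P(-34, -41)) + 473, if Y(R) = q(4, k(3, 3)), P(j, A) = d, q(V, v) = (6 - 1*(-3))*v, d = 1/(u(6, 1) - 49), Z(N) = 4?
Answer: 25295/48 ≈ 526.98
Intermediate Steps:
d = -1/48 (d = 1/(1 - 49) = 1/(-48) = -1/48 ≈ -0.020833)
q(V, v) = 9*v (q(V, v) = (6 + 3)*v = 9*v)
P(j, A) = -1/48
Y(R) = 54 (Y(R) = 9*(3 + 3) = 9*6 = 54)
(Y(Z(-7)) + P(-34, -41)) + 473 = (54 - 1/48) + 473 = 2591/48 + 473 = 25295/48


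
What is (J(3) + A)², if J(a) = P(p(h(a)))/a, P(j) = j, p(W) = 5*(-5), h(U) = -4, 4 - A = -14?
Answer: 841/9 ≈ 93.444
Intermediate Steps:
A = 18 (A = 4 - 1*(-14) = 4 + 14 = 18)
p(W) = -25
J(a) = -25/a
(J(3) + A)² = (-25/3 + 18)² = (29/3)² = 841/9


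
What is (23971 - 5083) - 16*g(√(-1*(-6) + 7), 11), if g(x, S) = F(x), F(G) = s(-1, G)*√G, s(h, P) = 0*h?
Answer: 18888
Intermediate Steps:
s(h, P) = 0
F(G) = 0 (F(G) = 0*√G = 0)
g(x, S) = 0
(23971 - 5083) - 16*g(√(-1*(-6) + 7), 11) = (23971 - 5083) - 16*0 = 18888 + 0 = 18888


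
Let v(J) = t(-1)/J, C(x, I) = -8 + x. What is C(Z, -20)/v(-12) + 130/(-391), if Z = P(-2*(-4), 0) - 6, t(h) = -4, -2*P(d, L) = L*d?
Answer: -16552/391 ≈ -42.332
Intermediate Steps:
P(d, L) = -L*d/2
Z = -6 (Z = -1/2*0*(-2*(-4)) - 6 = -1/2*0*8 - 6 = 0 - 6 = -6)
v(J) = -4/J
C(Z, -20)/v(-12) + 130/(-391) = (-8 - 6)/((-4/(-12))) + 130/(-391) = -14/((-4*(-1/12))) + 130*(-1/391) = -14/1/3 - 130/391 = -14*3 - 130/391 = -42 - 130/391 = -16552/391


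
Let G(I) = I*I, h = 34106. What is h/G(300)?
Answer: 17053/45000 ≈ 0.37896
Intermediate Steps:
G(I) = I²
h/G(300) = 34106/(300²) = 34106/90000 = 34106*(1/90000) = 17053/45000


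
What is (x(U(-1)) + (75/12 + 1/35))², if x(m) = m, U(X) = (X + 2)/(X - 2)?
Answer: 6235009/176400 ≈ 35.346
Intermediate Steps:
U(X) = (2 + X)/(-2 + X)
(x(U(-1)) + (75/12 + 1/35))² = ((2 - 1)/(-2 - 1) + (75/12 + 1/35))² = (1/(-3) + (75*(1/12) + 1*(1/35)))² = (-⅓*1 + (25/4 + 1/35))² = (-⅓ + 879/140)² = (2497/420)² = 6235009/176400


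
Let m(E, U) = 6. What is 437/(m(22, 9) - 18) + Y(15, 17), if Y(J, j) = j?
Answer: -233/12 ≈ -19.417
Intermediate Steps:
437/(m(22, 9) - 18) + Y(15, 17) = 437/(6 - 18) + 17 = 437/(-12) + 17 = 437*(-1/12) + 17 = -437/12 + 17 = -233/12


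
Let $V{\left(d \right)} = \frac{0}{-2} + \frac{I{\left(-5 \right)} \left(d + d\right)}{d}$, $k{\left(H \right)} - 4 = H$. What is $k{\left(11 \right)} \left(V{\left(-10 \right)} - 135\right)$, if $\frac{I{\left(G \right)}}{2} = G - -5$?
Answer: $-2025$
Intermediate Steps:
$I{\left(G \right)} = 10 + 2 G$ ($I{\left(G \right)} = 2 \left(G - -5\right) = 2 \left(G + 5\right) = 2 \left(5 + G\right) = 10 + 2 G$)
$k{\left(H \right)} = 4 + H$
$V{\left(d \right)} = 0$ ($V{\left(d \right)} = \frac{0}{-2} + \frac{\left(10 + 2 \left(-5\right)\right) \left(d + d\right)}{d} = 0 \left(- \frac{1}{2}\right) + \frac{\left(10 - 10\right) 2 d}{d} = 0 + \frac{0 \cdot 2 d}{d} = 0 + \frac{0}{d} = 0 + 0 = 0$)
$k{\left(11 \right)} \left(V{\left(-10 \right)} - 135\right) = \left(4 + 11\right) \left(0 - 135\right) = 15 \left(-135\right) = -2025$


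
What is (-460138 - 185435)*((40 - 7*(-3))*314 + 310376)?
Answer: -212735670690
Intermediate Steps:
(-460138 - 185435)*((40 - 7*(-3))*314 + 310376) = -645573*((40 + 21)*314 + 310376) = -645573*(61*314 + 310376) = -645573*(19154 + 310376) = -645573*329530 = -212735670690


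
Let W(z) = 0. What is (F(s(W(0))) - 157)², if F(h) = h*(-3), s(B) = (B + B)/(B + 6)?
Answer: 24649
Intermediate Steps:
s(B) = 2*B/(6 + B) (s(B) = (2*B)/(6 + B) = 2*B/(6 + B))
F(h) = -3*h
(F(s(W(0))) - 157)² = (-6*0/(6 + 0) - 157)² = (-6*0/6 - 157)² = (-3*0 - 157)² = (0 - 157)² = (-157)² = 24649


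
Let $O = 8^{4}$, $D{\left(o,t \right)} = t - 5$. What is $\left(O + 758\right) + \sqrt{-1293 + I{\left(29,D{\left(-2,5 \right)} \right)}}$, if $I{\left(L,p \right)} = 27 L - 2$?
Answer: $4854 + 16 i \sqrt{2} \approx 4854.0 + 22.627 i$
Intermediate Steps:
$D{\left(o,t \right)} = -5 + t$ ($D{\left(o,t \right)} = t - 5 = -5 + t$)
$I{\left(L,p \right)} = -2 + 27 L$
$O = 4096$
$\left(O + 758\right) + \sqrt{-1293 + I{\left(29,D{\left(-2,5 \right)} \right)}} = \left(4096 + 758\right) + \sqrt{-1293 + \left(-2 + 27 \cdot 29\right)} = 4854 + \sqrt{-1293 + \left(-2 + 783\right)} = 4854 + \sqrt{-1293 + 781} = 4854 + \sqrt{-512} = 4854 + 16 i \sqrt{2}$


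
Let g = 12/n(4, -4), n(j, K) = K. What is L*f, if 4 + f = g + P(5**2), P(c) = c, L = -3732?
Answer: -67176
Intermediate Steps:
g = -3 (g = 12/(-4) = 12*(-1/4) = -3)
f = 18 (f = -4 + (-3 + 5**2) = -4 + (-3 + 25) = -4 + 22 = 18)
L*f = -3732*18 = -67176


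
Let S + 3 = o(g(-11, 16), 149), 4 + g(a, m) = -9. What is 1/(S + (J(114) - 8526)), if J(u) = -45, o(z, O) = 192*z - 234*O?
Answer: -1/45936 ≈ -2.1769e-5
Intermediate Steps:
g(a, m) = -13 (g(a, m) = -4 - 9 = -13)
o(z, O) = -234*O + 192*z
S = -37365 (S = -3 + (-234*149 + 192*(-13)) = -3 + (-34866 - 2496) = -3 - 37362 = -37365)
1/(S + (J(114) - 8526)) = 1/(-37365 + (-45 - 8526)) = 1/(-37365 - 8571) = 1/(-45936) = -1/45936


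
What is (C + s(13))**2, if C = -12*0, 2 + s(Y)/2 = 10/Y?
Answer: 1024/169 ≈ 6.0592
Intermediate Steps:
s(Y) = -4 + 20/Y (s(Y) = -4 + 2*(10/Y) = -4 + 20/Y)
C = 0
(C + s(13))**2 = (0 + (-4 + 20/13))**2 = (0 - 32/13)**2 = (-32/13)**2 = 1024/169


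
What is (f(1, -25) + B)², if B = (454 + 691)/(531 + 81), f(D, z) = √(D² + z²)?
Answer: 235775569/374544 + 1145*√626/306 ≈ 723.12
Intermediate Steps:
B = 1145/612 ≈ 1.8709
(f(1, -25) + B)² = (√(1² + (-25)²) + 1145/612)² = (√(1 + 625) + 1145/612)² = (√626 + 1145/612)² = (1145/612 + √626)²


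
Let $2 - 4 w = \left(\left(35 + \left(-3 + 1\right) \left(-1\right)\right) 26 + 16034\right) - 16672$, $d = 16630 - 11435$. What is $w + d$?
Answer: $\frac{10229}{2} \approx 5114.5$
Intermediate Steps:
$d = 5195$ ($d = 16630 - 11435 = 5195$)
$w = - \frac{161}{2}$ ($w = \frac{1}{2} - \frac{\left(\left(35 + \left(-3 + 1\right) \left(-1\right)\right) 26 + 16034\right) - 16672}{4} = \frac{1}{2} - \frac{\left(\left(35 - -2\right) 26 + 16034\right) - 16672}{4} = \frac{1}{2} - \frac{\left(\left(35 + 2\right) 26 + 16034\right) - 16672}{4} = \frac{1}{2} - \frac{\left(37 \cdot 26 + 16034\right) - 16672}{4} = \frac{1}{2} - \frac{\left(962 + 16034\right) - 16672}{4} = \frac{1}{2} - \frac{16996 - 16672}{4} = \frac{1}{2} - 81 = - \frac{161}{2} \approx -80.5$)
$w + d = - \frac{161}{2} + 5195 = \frac{10229}{2}$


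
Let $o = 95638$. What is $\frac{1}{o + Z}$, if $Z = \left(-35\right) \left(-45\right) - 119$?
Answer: $\frac{1}{97094} \approx 1.0299 \cdot 10^{-5}$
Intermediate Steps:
$Z = 1456$ ($Z = 1575 - 119 = 1456$)
$\frac{1}{o + Z} = \frac{1}{95638 + 1456} = \frac{1}{97094}$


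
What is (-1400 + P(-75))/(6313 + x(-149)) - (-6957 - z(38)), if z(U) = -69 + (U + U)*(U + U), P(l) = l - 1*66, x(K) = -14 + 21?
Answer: 80034939/6320 ≈ 12664.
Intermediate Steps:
x(K) = 7
P(l) = -66 + l (P(l) = l - 66 = -66 + l)
z(U) = -69 + 4*U**2 (z(U) = -69 + (2*U)*(2*U) = -69 + 4*U**2)
(-1400 + P(-75))/(6313 + x(-149)) - (-6957 - z(38)) = (-1400 + (-66 - 75))/(6313 + 7) - (-6957 - (-69 + 4*38**2)) = (-1400 - 141)/6320 - (-6957 - (-69 + 4*1444)) = -1541*1/6320 - (-6957 - (-69 + 5776)) = -1541/6320 - (-6957 - 1*5707) = -1541/6320 - (-6957 - 5707) = -1541/6320 - 1*(-12664) = -1541/6320 + 12664 = 80034939/6320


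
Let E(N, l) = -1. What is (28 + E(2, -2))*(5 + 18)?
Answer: 621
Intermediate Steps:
(28 + E(2, -2))*(5 + 18) = (28 - 1)*(5 + 18) = 27*23 = 621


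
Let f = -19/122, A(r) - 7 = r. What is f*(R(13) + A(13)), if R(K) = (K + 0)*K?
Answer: -3591/122 ≈ -29.434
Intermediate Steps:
A(r) = 7 + r
R(K) = K**2 (R(K) = K*K = K**2)
f = -19/122 (f = -19*1/122 = -19/122 ≈ -0.15574)
f*(R(13) + A(13)) = -19*(13**2 + (7 + 13))/122 = -19*(169 + 20)/122 = -19/122*189 = -3591/122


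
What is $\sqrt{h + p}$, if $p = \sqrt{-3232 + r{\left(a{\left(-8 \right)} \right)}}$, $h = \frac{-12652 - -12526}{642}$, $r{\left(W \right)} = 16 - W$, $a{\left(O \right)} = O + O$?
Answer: $\frac{\sqrt{-2247 + 457960 i \sqrt{2}}}{107} \approx 5.3091 + 5.3275 i$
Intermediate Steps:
$a{\left(O \right)} = 2 O$
$h = - \frac{21}{107}$ ($h = \left(-12652 + 12526\right) \frac{1}{642} = \left(-126\right) \frac{1}{642} = - \frac{21}{107} \approx -0.19626$)
$p = 40 i \sqrt{2}$ ($p = \sqrt{-3232 + \left(16 - 2 \left(-8\right)\right)} = \sqrt{-3232 + \left(16 - -16\right)} = \sqrt{-3232 + \left(16 + 16\right)} = \sqrt{-3232 + 32} = \sqrt{-3200} = 40 i \sqrt{2} \approx 56.569 i$)
$\sqrt{h + p} = \sqrt{- \frac{21}{107} + 40 i \sqrt{2}}$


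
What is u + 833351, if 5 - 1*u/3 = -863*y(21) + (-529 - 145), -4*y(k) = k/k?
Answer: 3338963/4 ≈ 8.3474e+5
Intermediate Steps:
y(k) = -¼ (y(k) = -k/(4*k) = -¼*1 = -¼)
u = 5559/4 (u = 15 - 3*(-863*(-¼) + (-529 - 145)) = 15 - 3*(863/4 - 674) = 15 - 3*(-1833/4) = 15 + 5499/4 = 5559/4 ≈ 1389.8)
u + 833351 = 5559/4 + 833351 = 3338963/4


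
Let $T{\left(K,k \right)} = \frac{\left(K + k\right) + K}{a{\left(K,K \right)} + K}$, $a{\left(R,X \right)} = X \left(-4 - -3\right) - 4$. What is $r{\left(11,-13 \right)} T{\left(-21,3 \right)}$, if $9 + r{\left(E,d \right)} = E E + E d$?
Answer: $- \frac{1209}{4} \approx -302.25$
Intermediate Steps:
$a{\left(R,X \right)} = -4 - X$ ($a{\left(R,X \right)} = X \left(-4 + 3\right) - 4 = X \left(-1\right) - 4 = - X - 4 = -4 - X$)
$r{\left(E,d \right)} = -9 + E^{2} + E d$ ($r{\left(E,d \right)} = -9 + \left(E E + E d\right) = -9 + \left(E^{2} + E d\right) = -9 + E^{2} + E d$)
$T{\left(K,k \right)} = - \frac{K}{2} - \frac{k}{4}$ ($T{\left(K,k \right)} = \frac{\left(K + k\right) + K}{\left(-4 - K\right) + K} = \frac{k + 2 K}{-4} = \left(k + 2 K\right) \left(- \frac{1}{4}\right) = - \frac{K}{2} - \frac{k}{4}$)
$r{\left(11,-13 \right)} T{\left(-21,3 \right)} = \left(-9 + 11^{2} + 11 \left(-13\right)\right) \left(\left(- \frac{1}{2}\right) \left(-21\right) - \frac{3}{4}\right) = \left(-9 + 121 - 143\right) \left(\frac{21}{2} - \frac{3}{4}\right) = \left(-31\right) \frac{39}{4} = - \frac{1209}{4}$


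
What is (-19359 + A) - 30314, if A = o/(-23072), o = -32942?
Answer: -81858751/1648 ≈ -49672.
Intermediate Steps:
A = 2353/1648 (A = -32942/(-23072) = -32942*(-1/23072) = 2353/1648 ≈ 1.4278)
(-19359 + A) - 30314 = (-19359 + 2353/1648) - 30314 = -31901279/1648 - 30314 = -81858751/1648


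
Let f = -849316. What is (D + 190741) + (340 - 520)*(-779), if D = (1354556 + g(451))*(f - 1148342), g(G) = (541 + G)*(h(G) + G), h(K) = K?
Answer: -4493411714759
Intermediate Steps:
g(G) = 2*G*(541 + G) (g(G) = (541 + G)*(G + G) = (541 + G)*(2*G) = 2*G*(541 + G))
D = -4493412045720 (D = (1354556 + 2*451*(541 + 451))*(-849316 - 1148342) = (1354556 + 2*451*992)*(-1997658) = (1354556 + 894784)*(-1997658) = 2249340*(-1997658) = -4493412045720)
(D + 190741) + (340 - 520)*(-779) = (-4493412045720 + 190741) + (340 - 520)*(-779) = -4493411854979 - 180*(-779) = -4493411854979 + 140220 = -4493411714759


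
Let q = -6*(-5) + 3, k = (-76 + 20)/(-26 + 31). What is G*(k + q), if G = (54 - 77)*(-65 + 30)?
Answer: 17549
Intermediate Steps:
G = 805 (G = -23*(-35) = 805)
k = -56/5 ≈ -11.200
q = 33 (q = 30 + 3 = 33)
G*(k + q) = 805*(-56/5 + 33) = 805*(109/5) = 17549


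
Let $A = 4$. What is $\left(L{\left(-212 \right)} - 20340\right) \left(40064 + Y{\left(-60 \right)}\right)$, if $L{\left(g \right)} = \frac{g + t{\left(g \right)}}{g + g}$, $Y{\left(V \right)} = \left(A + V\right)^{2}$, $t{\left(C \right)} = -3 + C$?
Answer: $- \frac{46568158200}{53} \approx -8.7864 \cdot 10^{8}$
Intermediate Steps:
$Y{\left(V \right)} = \left(4 + V\right)^{2}$
$L{\left(g \right)} = \frac{-3 + 2 g}{2 g}$ ($L{\left(g \right)} = \frac{g + \left(-3 + g\right)}{g + g} = \frac{-3 + 2 g}{2 g}$)
$\left(L{\left(-212 \right)} - 20340\right) \left(40064 + Y{\left(-60 \right)}\right) = \left(\frac{- \frac{3}{2} - 212}{-212} - 20340\right) \left(40064 + \left(4 - 60\right)^{2}\right) = \left(\left(- \frac{1}{212}\right) \left(- \frac{427}{2}\right) - 20340\right) \left(40064 + \left(-56\right)^{2}\right) = \left(\frac{427}{424} - 20340\right) \left(40064 + 3136\right) = \left(- \frac{8623733}{424}\right) 43200 = - \frac{46568158200}{53}$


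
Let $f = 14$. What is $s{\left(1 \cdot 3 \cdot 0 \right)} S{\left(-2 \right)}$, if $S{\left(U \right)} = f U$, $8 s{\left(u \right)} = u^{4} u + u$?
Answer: $0$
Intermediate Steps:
$s{\left(u \right)} = \frac{u}{8} + \frac{u^{5}}{8}$ ($s{\left(u \right)} = \frac{u^{4} u + u}{8} = \frac{u^{5} + u}{8} = \frac{u + u^{5}}{8} = \frac{u}{8} + \frac{u^{5}}{8}$)
$S{\left(U \right)} = 14 U$
$s{\left(1 \cdot 3 \cdot 0 \right)} S{\left(-2 \right)} = \frac{1 \cdot 3 \cdot 0 \left(1 + \left(1 \cdot 3 \cdot 0\right)^{4}\right)}{8} \cdot 14 \left(-2\right) = \frac{3 \cdot 0 \left(1 + \left(3 \cdot 0\right)^{4}\right)}{8} \left(-28\right) = \frac{1}{8} \cdot 0 \left(1 + 0^{4}\right) \left(-28\right) = \frac{1}{8} \cdot 0 \left(1 + 0\right) \left(-28\right) = \frac{1}{8} \cdot 0 \cdot 1 \left(-28\right) = 0 \left(-28\right) = 0$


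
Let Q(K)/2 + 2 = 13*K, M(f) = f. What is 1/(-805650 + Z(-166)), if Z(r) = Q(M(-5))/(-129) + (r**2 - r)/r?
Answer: -129/103950259 ≈ -1.2410e-6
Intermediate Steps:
Q(K) = -4 + 26*K (Q(K) = -4 + 2*(13*K) = -4 + 26*K)
Z(r) = 134/129 + (r**2 - r)/r (Z(r) = (-4 + 26*(-5))/(-129) + (r**2 - r)/r = (-4 - 130)*(-1/129) + (r**2 - r)/r = -134*(-1/129) + (r**2 - r)/r = 134/129 + (r**2 - r)/r)
1/(-805650 + Z(-166)) = 1/(-805650 + (5/129 - 166)) = 1/(-805650 - 21409/129) = 1/(-103950259/129) = -129/103950259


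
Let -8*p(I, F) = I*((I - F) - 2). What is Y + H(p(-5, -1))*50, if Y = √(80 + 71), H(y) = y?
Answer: -375/2 + √151 ≈ -175.21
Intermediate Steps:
p(I, F) = -I*(-2 + I - F)/8 (p(I, F) = -I*((I - F) - 2)/8 = -I*(-2 + I - F)/8)
Y = √151 ≈ 12.288
Y + H(p(-5, -1))*50 = √151 + ((⅛)*(-5)*(2 - 1 - 1*(-5)))*50 = √151 + ((⅛)*(-5)*(2 - 1 + 5))*50 = √151 + ((⅛)*(-5)*6)*50 = √151 - 15/4*50 = √151 - 375/2 = -375/2 + √151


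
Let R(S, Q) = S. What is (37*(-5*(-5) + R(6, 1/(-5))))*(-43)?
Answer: -49321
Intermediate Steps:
(37*(-5*(-5) + R(6, 1/(-5))))*(-43) = (37*(-5*(-5) + 6))*(-43) = (37*(25 + 6))*(-43) = (37*31)*(-43) = 1147*(-43) = -49321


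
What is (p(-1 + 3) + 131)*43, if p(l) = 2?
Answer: 5719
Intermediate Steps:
(p(-1 + 3) + 131)*43 = (2 + 131)*43 = 133*43 = 5719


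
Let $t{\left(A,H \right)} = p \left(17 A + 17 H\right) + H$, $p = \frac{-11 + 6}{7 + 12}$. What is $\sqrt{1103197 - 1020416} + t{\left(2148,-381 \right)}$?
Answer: $-8286 + \sqrt{82781} \approx -7998.3$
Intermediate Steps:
$p = - \frac{5}{19} \approx -0.26316$
$t{\left(A,H \right)} = - \frac{85 A}{19} - \frac{66 H}{19}$ ($t{\left(A,H \right)} = - \frac{5 \left(17 A + 17 H\right)}{19} + H = \left(- \frac{85 A}{19} - \frac{85 H}{19}\right) + H = - \frac{85 A}{19} - \frac{66 H}{19}$)
$\sqrt{1103197 - 1020416} + t{\left(2148,-381 \right)} = \sqrt{1103197 - 1020416} - 8286 = \sqrt{82781} + \left(- \frac{182580}{19} + \frac{25146}{19}\right) = \sqrt{82781} - 8286 = -8286 + \sqrt{82781}$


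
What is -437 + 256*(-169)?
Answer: -43701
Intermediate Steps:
-437 + 256*(-169) = -437 - 43264 = -43701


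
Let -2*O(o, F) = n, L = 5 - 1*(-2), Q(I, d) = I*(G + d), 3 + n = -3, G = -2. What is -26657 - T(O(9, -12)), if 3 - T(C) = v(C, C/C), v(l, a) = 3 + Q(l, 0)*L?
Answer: -26699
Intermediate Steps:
n = -6 (n = -3 - 3 = -6)
Q(I, d) = I*(-2 + d)
L = 7 (L = 5 + 2 = 7)
O(o, F) = 3 (O(o, F) = -1/2*(-6) = 3)
v(l, a) = 3 - 14*l (v(l, a) = 3 + (l*(-2 + 0))*7 = 3 + (l*(-2))*7 = 3 - 2*l*7 = 3 - 14*l)
T(C) = 14*C (T(C) = 3 - (3 - 14*C) = 3 + (-3 + 14*C) = 14*C)
-26657 - T(O(9, -12)) = -26657 - 14*3 = -26657 - 1*42 = -26657 - 42 = -26699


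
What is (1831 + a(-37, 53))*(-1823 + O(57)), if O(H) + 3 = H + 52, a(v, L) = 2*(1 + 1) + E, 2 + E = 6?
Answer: -3157563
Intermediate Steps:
E = 4 (E = -2 + 6 = 4)
a(v, L) = 8 (a(v, L) = 2*(1 + 1) + 4 = 2*2 + 4 = 4 + 4 = 8)
O(H) = 49 + H (O(H) = -3 + (H + 52) = -3 + (52 + H) = 49 + H)
(1831 + a(-37, 53))*(-1823 + O(57)) = (1831 + 8)*(-1823 + (49 + 57)) = 1839*(-1823 + 106) = 1839*(-1717) = -3157563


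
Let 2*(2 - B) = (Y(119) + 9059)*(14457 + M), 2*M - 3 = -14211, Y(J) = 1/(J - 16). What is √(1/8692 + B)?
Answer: I*√6673738149707294271/447638 ≈ 5771.1*I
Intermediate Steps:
Y(J) = 1/(-16 + J)
M = -7104 (M = 3/2 + (½)*(-14211) = 3/2 - 14211/2 = -7104)
B = -3430461061/103 (B = 2 - (1/(-16 + 119) + 9059)*(14457 - 7104)/2 = 2 - (1/103 + 9059)*7353/2 = 2 - 466539*7353/103 = 2 - ½*6860922534/103 = 2 - 3430461267/103 = -3430461061/103 ≈ -3.3305e+7)
√(1/8692 + B) = √(1/8692 - 3430461061/103) = √(-29817567542109/895276) = I*√6673738149707294271/447638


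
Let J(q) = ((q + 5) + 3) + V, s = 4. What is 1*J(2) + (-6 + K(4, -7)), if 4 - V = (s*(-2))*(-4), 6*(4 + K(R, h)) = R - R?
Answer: -28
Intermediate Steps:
K(R, h) = -4 (K(R, h) = -4 + (R - R)/6 = -4 + (⅙)*0 = -4 + 0 = -4)
V = -28 (V = 4 - 4*(-2)*(-4) = 4 - (-8)*(-4) = 4 - 1*32 = 4 - 32 = -28)
J(q) = -20 + q (J(q) = ((q + 5) + 3) - 28 = ((5 + q) + 3) - 28 = (8 + q) - 28 = -20 + q)
1*J(2) + (-6 + K(4, -7)) = 1*(-20 + 2) + (-6 - 4) = 1*(-18) - 10 = -18 - 10 = -28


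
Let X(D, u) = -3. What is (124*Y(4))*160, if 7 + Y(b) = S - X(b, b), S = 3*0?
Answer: -79360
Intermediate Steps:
S = 0
Y(b) = -4 (Y(b) = -7 + (0 - 1*(-3)) = -7 + (0 + 3) = -7 + 3 = -4)
(124*Y(4))*160 = (124*(-4))*160 = -496*160 = -79360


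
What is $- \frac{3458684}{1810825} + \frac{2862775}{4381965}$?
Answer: $- \frac{1994369538937}{1586994354225} \approx -1.2567$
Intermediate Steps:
$- \frac{3458684}{1810825} + \frac{2862775}{4381965} = \left(-3458684\right) \frac{1}{1810825} + 2862775 \cdot \frac{1}{4381965} = - \frac{3458684}{1810825} + \frac{572555}{876393} = - \frac{1994369538937}{1586994354225}$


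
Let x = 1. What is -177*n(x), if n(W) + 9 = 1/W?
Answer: 1416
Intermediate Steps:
n(W) = -9 + 1/W
-177*n(x) = -177*(-9 + 1/1) = -177*(-9 + 1) = -177*(-8) = 1416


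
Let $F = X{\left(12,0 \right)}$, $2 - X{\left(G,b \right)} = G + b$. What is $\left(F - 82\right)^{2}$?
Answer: $8464$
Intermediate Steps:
$X{\left(G,b \right)} = 2 - G - b$ ($X{\left(G,b \right)} = 2 - \left(G + b\right) = 2 - G - b$)
$F = -10$ ($F = 2 - 12 - 0 = 2 - 12 + 0 = -10$)
$\left(F - 82\right)^{2} = \left(-10 - 82\right)^{2} = \left(-92\right)^{2} = 8464$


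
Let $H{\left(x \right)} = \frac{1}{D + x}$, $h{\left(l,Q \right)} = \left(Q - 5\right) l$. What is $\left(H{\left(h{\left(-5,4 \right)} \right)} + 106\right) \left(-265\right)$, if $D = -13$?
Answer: $- \frac{224455}{8} \approx -28057.0$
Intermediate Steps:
$h{\left(l,Q \right)} = l \left(-5 + Q\right)$ ($h{\left(l,Q \right)} = \left(-5 + Q\right) l = l \left(-5 + Q\right)$)
$H{\left(x \right)} = \frac{1}{-13 + x}$
$\left(H{\left(h{\left(-5,4 \right)} \right)} + 106\right) \left(-265\right) = \left(\frac{1}{-13 - 5 \left(-5 + 4\right)} + 106\right) \left(-265\right) = \left(\frac{1}{-13 - -5} + 106\right) \left(-265\right) = \left(\frac{1}{-13 + 5} + 106\right) \left(-265\right) = \left(\frac{1}{-8} + 106\right) \left(-265\right) = \left(- \frac{1}{8} + 106\right) \left(-265\right) = \frac{847}{8} \left(-265\right) = - \frac{224455}{8}$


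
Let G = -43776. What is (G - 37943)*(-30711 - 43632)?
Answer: 6075235617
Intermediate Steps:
(G - 37943)*(-30711 - 43632) = (-43776 - 37943)*(-30711 - 43632) = -81719*(-74343) = 6075235617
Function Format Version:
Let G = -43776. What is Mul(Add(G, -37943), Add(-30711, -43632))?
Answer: 6075235617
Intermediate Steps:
Mul(Add(G, -37943), Add(-30711, -43632)) = Mul(Add(-43776, -37943), Add(-30711, -43632)) = Mul(-81719, -74343) = 6075235617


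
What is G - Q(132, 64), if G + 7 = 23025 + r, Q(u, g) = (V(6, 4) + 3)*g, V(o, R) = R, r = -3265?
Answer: 19305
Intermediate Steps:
Q(u, g) = 7*g (Q(u, g) = (4 + 3)*g = 7*g)
G = 19753 (G = -7 + (23025 - 3265) = -7 + 19760 = 19753)
G - Q(132, 64) = 19753 - 7*64 = 19753 - 1*448 = 19753 - 448 = 19305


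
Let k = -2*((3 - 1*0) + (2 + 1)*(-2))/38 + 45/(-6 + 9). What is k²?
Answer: 82944/361 ≈ 229.76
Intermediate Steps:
k = 288/19 (k = -2*((3 + 0) + 3*(-2))*(1/38) + 45/3 = -2*(3 - 6)*(1/38) + 45*(⅓) = -2*(-3)*(1/38) + 15 = 6*(1/38) + 15 = 3/19 + 15 = 288/19 ≈ 15.158)
k² = (288/19)² = 82944/361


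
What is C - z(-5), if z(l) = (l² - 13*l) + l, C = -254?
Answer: -339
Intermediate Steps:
z(l) = l² - 12*l
C - z(-5) = -254 - (-5)*(-12 - 5) = -254 - (-5)*(-17) = -254 - 1*85 = -254 - 85 = -339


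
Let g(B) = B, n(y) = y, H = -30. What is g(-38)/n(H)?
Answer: 19/15 ≈ 1.2667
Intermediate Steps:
g(-38)/n(H) = -38/(-30) = -38*(-1/30) = 19/15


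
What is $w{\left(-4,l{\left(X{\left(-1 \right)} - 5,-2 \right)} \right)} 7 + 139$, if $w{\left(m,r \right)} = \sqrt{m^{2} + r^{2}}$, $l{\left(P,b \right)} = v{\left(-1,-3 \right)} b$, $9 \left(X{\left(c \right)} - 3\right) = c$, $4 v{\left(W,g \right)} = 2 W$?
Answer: $139 + 7 \sqrt{17} \approx 167.86$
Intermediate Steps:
$v{\left(W,g \right)} = \frac{W}{2}$ ($v{\left(W,g \right)} = \frac{2 W}{4} = \frac{W}{2}$)
$X{\left(c \right)} = 3 + \frac{c}{9}$
$l{\left(P,b \right)} = - \frac{b}{2}$ ($l{\left(P,b \right)} = \frac{1}{2} \left(-1\right) b = - \frac{b}{2}$)
$w{\left(-4,l{\left(X{\left(-1 \right)} - 5,-2 \right)} \right)} 7 + 139 = \sqrt{\left(-4\right)^{2} + \left(\left(- \frac{1}{2}\right) \left(-2\right)\right)^{2}} \cdot 7 + 139 = \sqrt{16 + 1^{2}} \cdot 7 + 139 = \sqrt{16 + 1} \cdot 7 + 139 = \sqrt{17} \cdot 7 + 139 = 7 \sqrt{17} + 139 = 139 + 7 \sqrt{17}$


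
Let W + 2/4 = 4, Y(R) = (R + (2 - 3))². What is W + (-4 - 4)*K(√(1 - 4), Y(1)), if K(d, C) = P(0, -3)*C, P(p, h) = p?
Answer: 7/2 ≈ 3.5000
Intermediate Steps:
Y(R) = (-1 + R)² (Y(R) = (R - 1)² = (-1 + R)²)
W = 7/2 (W = -½ + 4 = 7/2 ≈ 3.5000)
K(d, C) = 0 (K(d, C) = 0*C = 0)
W + (-4 - 4)*K(√(1 - 4), Y(1)) = 7/2 + (-4 - 4)*0 = 7/2 - 8*0 = 7/2 + 0 = 7/2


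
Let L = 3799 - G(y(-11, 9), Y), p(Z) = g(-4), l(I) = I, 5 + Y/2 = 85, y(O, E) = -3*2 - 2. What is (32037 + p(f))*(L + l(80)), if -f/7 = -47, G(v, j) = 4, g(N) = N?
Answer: 124127875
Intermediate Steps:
y(O, E) = -8 (y(O, E) = -6 - 2 = -8)
Y = 160 (Y = -10 + 2*85 = -10 + 170 = 160)
f = 329 (f = -7*(-47) = 329)
p(Z) = -4
L = 3795 (L = 3799 - 1*4 = 3799 - 4 = 3795)
(32037 + p(f))*(L + l(80)) = (32037 - 4)*(3795 + 80) = 32033*3875 = 124127875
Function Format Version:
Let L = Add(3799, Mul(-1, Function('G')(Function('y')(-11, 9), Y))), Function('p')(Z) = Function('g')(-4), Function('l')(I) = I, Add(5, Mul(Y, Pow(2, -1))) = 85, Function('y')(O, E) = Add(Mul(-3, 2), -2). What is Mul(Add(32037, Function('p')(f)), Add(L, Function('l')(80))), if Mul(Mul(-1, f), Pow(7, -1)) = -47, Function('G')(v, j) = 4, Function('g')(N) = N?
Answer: 124127875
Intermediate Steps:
Function('y')(O, E) = -8 (Function('y')(O, E) = Add(-6, -2) = -8)
Y = 160 (Y = Add(-10, Mul(2, 85)) = Add(-10, 170) = 160)
f = 329 (f = Mul(-7, -47) = 329)
Function('p')(Z) = -4
L = 3795 (L = Add(3799, Mul(-1, 4)) = Add(3799, -4) = 3795)
Mul(Add(32037, Function('p')(f)), Add(L, Function('l')(80))) = Mul(Add(32037, -4), Add(3795, 80)) = Mul(32033, 3875) = 124127875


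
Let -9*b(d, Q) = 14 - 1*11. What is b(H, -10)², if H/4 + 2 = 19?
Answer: ⅑ ≈ 0.11111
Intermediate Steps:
H = 68 (H = -8 + 4*19 = -8 + 76 = 68)
b(d, Q) = -⅓ (b(d, Q) = -(14 - 1*11)/9 = -(14 - 11)/9 = -⅑*3 = -⅓)
b(H, -10)² = (-⅓)² = ⅑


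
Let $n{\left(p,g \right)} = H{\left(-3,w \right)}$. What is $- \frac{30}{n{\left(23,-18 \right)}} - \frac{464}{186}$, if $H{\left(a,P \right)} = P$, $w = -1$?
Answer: $\frac{2558}{93} \approx 27.505$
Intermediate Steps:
$n{\left(p,g \right)} = -1$
$- \frac{30}{n{\left(23,-18 \right)}} - \frac{464}{186} = - \frac{30}{-1} - \frac{464}{186} = \left(-30\right) \left(-1\right) - \frac{232}{93} = 30 - \frac{232}{93} = \frac{2558}{93}$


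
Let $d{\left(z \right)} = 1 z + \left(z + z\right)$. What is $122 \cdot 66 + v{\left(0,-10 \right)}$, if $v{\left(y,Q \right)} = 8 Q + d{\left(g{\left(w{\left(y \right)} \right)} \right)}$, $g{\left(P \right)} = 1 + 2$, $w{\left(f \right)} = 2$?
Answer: $7981$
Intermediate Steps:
$g{\left(P \right)} = 3$
$d{\left(z \right)} = 3 z$ ($d{\left(z \right)} = z + 2 z = 3 z$)
$v{\left(y,Q \right)} = 9 + 8 Q$ ($v{\left(y,Q \right)} = 8 Q + 3 \cdot 3 = 8 Q + 9 = 9 + 8 Q$)
$122 \cdot 66 + v{\left(0,-10 \right)} = 122 \cdot 66 + \left(9 + 8 \left(-10\right)\right) = 8052 + \left(9 - 80\right) = 8052 - 71 = 7981$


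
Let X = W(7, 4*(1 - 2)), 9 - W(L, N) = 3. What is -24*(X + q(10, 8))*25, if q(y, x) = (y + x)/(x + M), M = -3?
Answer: -5760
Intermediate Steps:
W(L, N) = 6 (W(L, N) = 9 - 1*3 = 9 - 3 = 6)
X = 6
q(y, x) = (x + y)/(-3 + x) (q(y, x) = (y + x)/(x - 3) = (x + y)/(-3 + x))
-24*(X + q(10, 8))*25 = -24*(6 + (8 + 10)/(-3 + 8))*25 = -24*(6 + 18/5)*25 = -24*48/5*25 = -1152/5*25 = -5760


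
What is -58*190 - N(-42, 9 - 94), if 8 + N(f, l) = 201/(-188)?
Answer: -2070055/188 ≈ -11011.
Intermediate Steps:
N(f, l) = -1705/188 (N(f, l) = -8 + 201/(-188) = -8 + 201*(-1/188) = -8 - 201/188 = -1705/188)
-58*190 - N(-42, 9 - 94) = -58*190 - 1*(-1705/188) = -11020 + 1705/188 = -2070055/188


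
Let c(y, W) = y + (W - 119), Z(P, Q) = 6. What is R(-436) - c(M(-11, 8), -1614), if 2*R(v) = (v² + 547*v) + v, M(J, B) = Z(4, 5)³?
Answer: -22899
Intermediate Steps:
M(J, B) = 216 (M(J, B) = 6³ = 216)
c(y, W) = -119 + W + y (c(y, W) = y + (-119 + W) = -119 + W + y)
R(v) = v²/2 + 274*v (R(v) = ((v² + 547*v) + v)/2 = (v² + 548*v)/2 = v²/2 + 274*v)
R(-436) - c(M(-11, 8), -1614) = (½)*(-436)*(548 - 436) - (-119 - 1614 + 216) = (½)*(-436)*112 - 1*(-1517) = -24416 + 1517 = -22899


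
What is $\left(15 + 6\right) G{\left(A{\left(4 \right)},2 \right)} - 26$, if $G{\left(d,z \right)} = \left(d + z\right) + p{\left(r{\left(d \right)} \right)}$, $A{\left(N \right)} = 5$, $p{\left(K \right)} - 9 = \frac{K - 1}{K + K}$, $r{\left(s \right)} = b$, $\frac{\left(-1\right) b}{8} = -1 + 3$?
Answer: $\frac{10277}{32} \approx 321.16$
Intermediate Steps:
$b = -16$ ($b = - 8 \left(-1 + 3\right) = \left(-8\right) 2 = -16$)
$r{\left(s \right)} = -16$
$p{\left(K \right)} = 9 + \frac{-1 + K}{2 K}$ ($p{\left(K \right)} = 9 + \frac{K - 1}{K + K} = 9 + \frac{-1 + K}{2 K}$)
$G{\left(d,z \right)} = \frac{305}{32} + d + z$ ($G{\left(d,z \right)} = \left(d + z\right) + \frac{-1 + 19 \left(-16\right)}{2 \left(-16\right)} = \left(d + z\right) + \frac{1}{2} \left(- \frac{1}{16}\right) \left(-1 - 304\right) = \left(d + z\right) + \frac{1}{2} \left(- \frac{1}{16}\right) \left(-305\right) = \left(d + z\right) + \frac{305}{32} = \frac{305}{32} + d + z$)
$\left(15 + 6\right) G{\left(A{\left(4 \right)},2 \right)} - 26 = \left(15 + 6\right) \left(\frac{305}{32} + 5 + 2\right) - 26 = 21 \cdot \frac{529}{32} - 26 = \frac{11109}{32} - 26 = \frac{10277}{32}$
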